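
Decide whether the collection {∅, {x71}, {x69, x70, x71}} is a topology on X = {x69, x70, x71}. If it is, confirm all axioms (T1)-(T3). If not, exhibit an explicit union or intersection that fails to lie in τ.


τ IS a topology on X.

Axiom (T1): ∅ ∈ τ? Yes; X ∈ τ? Yes.
Axiom (T2/T3): check pairwise unions and intersections of members of τ.
All pairwise intersections and unions checked — each lies in τ. Therefore τ satisfies (T1), (T2), (T3): it IS a topology on X.


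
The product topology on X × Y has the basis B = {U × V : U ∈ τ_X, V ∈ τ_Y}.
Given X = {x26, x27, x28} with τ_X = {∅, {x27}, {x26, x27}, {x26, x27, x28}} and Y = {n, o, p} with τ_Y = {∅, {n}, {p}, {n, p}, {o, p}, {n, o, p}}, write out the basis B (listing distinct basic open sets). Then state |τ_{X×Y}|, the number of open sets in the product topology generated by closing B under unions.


Basis B = {∅ × ∅, {x27} × {n}, {x27} × {p}, {x26, x27} × {n}, {x26, x27} × {p}, {x27} × {n, p}, {x27} × {o, p}, {x26, x27, x28} × {n}, {x26, x27, x28} × {p}, {x27} × {n, o, p}, {x26, x27} × {n, p}, {x26, x27} × {o, p}, {x26, x27} × {n, o, p}, {x26, x27, x28} × {n, p}, {x26, x27, x28} × {o, p}, {x26, x27, x28} × {n, o, p}}; |τ_{X×Y}| = 40.

Enumerate products U × V with U ∈ τ_X, V ∈ τ_Y (deduplicated):
  ∅ × ∅ = {} (∅)
  {x27} × {n} = {(x27,n)}
  {x27} × {p} = {(x27,p)}
  {x26, x27} × {n} = {(x26,n), (x27,n)}
  {x26, x27} × {p} = {(x26,p), (x27,p)}
  {x27} × {n, p} = {(x27,n), (x27,p)}
  {x27} × {o, p} = {(x27,o), (x27,p)}
  {x26, x27, x28} × {n} = {(x26,n), (x27,n), (x28,n)}
  {x26, x27, x28} × {p} = {(x26,p), (x27,p), (x28,p)}
  {x27} × {n, o, p} = {(x27,n), (x27,o), (x27,p)}
  {x26, x27} × {n, p} = {(x26,n), (x26,p), (x27,n), (x27,p)}
  {x26, x27} × {o, p} = {(x26,o), (x26,p), (x27,o), (x27,p)}
  {x26, x27} × {n, o, p} = {(x26,n), (x26,o), (x26,p), (x27,n), (x27,o), (x27,p)}
  {x26, x27, x28} × {n, p} = {(x26,n), (x26,p), (x27,n), (x27,p), (x28,n), (x28,p)}
  {x26, x27, x28} × {o, p} = {(x26,o), (x26,p), (x27,o), (x27,p), (x28,o), (x28,p)}
  {x26, x27, x28} × {n, o, p} = {(x26,n), (x26,o), (x26,p), (x27,n), (x27,o), (x27,p), (x28,n), (x28,o), (x28,p)}
These 16 distinct sets form the basis B.
Close under arbitrary unions to get τ_{X×Y}; counting gives |τ_{X×Y}| = 40.


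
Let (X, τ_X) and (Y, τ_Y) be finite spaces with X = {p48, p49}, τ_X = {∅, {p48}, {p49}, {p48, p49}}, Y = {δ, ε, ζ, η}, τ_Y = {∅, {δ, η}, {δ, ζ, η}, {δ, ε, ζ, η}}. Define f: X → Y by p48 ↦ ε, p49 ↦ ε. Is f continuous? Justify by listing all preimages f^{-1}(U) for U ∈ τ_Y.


f IS continuous.

Compute f^{-1}(U) for each U ∈ τ_Y:
  U = ∅: f^{-1}(U) = ∅ ∈ τ_X ✓.
  U = {δ, η}: f^{-1}(U) = ∅ ∈ τ_X ✓.
  U = {δ, ζ, η}: f^{-1}(U) = ∅ ∈ τ_X ✓.
  U = {δ, ε, ζ, η}: f^{-1}(U) = {p48, p49} ∈ τ_X ✓.
Every preimage lies in τ_X, so f IS continuous.


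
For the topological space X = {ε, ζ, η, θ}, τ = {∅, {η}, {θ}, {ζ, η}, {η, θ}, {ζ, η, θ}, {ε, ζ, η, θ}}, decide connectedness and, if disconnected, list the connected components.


(X, τ) is connected.

Find clopen sets (U ∈ τ with X ∖ U ∈ τ):
  U = ∅, X ∖ U = {ε, ζ, η, θ} — both open, so U is clopen.
  U = {ε, ζ, η, θ}, X ∖ U = ∅ — both open, so U is clopen.
Only trivial clopens (∅ and X) exist, so (X, τ) is connected.
Compute connected components by grouping points that agree on all clopens:
  component: {ε, ζ, η, θ}


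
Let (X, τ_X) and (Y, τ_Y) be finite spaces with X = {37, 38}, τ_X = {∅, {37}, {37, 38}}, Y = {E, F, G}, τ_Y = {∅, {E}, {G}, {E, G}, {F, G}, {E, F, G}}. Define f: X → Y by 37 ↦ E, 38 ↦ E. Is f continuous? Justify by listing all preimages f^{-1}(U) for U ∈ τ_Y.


f IS continuous.

Compute f^{-1}(U) for each U ∈ τ_Y:
  U = ∅: f^{-1}(U) = ∅ ∈ τ_X ✓.
  U = {E}: f^{-1}(U) = {37, 38} ∈ τ_X ✓.
  U = {G}: f^{-1}(U) = ∅ ∈ τ_X ✓.
  U = {E, G}: f^{-1}(U) = {37, 38} ∈ τ_X ✓.
  U = {F, G}: f^{-1}(U) = ∅ ∈ τ_X ✓.
  U = {E, F, G}: f^{-1}(U) = {37, 38} ∈ τ_X ✓.
Every preimage lies in τ_X, so f IS continuous.


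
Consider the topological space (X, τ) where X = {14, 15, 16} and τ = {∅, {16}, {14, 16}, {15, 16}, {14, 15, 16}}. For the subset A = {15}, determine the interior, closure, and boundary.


int(A) = ∅, cl(A) = {15}, ∂A = {15}.

Closed sets in (X, τ) are complements of opens:
  closed(X, τ) = {∅, {14}, {15}, {14, 15}, {14, 15, 16}}.
int(A) = ⋃ {U ∈ τ : U ⊆ A}. Opens contained in A: ∅.
Taking the union of these: int(A) = ∅.
cl(A) = ⋂ {C closed : A ⊆ C}. Closed sets containing A: {15}, {14, 15}, {14, 15, 16}.
Intersecting these: cl(A) = {15}.
∂A = cl(A) ∖ int(A) = {15} ∖ ∅ = {15}.


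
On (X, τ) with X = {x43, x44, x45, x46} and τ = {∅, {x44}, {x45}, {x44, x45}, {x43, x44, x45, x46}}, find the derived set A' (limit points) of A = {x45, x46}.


A' = {x43, x46}

For each x ∈ X, list the open sets U ∈ τ with x ∈ U, then check whether U ∩ (A ∖ {x}) ≠ ∅ for every such U.
  x = x43: opens ∋ x are {x43, x44, x45, x46}; each meets A ∖ {x43}, so x IS a limit point.
  x = x44: open {x44} ∋ x has {x44} ∩ (A ∖ {x44}) = ∅, so x is NOT a limit point.
  x = x45: open {x45} ∋ x has {x45} ∩ (A ∖ {x45}) = ∅, so x is NOT a limit point.
  x = x46: opens ∋ x are {x43, x44, x45, x46}; each meets A ∖ {x46}, so x IS a limit point.
Collecting: A' = {x43, x46}.


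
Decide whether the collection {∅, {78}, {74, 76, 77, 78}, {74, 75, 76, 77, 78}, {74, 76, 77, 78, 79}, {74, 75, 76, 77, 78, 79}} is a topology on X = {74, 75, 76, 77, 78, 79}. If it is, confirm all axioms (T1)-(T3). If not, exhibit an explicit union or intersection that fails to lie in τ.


τ IS a topology on X.

Axiom (T1): ∅ ∈ τ? Yes; X ∈ τ? Yes.
Axiom (T2/T3): check pairwise unions and intersections of members of τ.
All pairwise intersections and unions checked — each lies in τ. Therefore τ satisfies (T1), (T2), (T3): it IS a topology on X.


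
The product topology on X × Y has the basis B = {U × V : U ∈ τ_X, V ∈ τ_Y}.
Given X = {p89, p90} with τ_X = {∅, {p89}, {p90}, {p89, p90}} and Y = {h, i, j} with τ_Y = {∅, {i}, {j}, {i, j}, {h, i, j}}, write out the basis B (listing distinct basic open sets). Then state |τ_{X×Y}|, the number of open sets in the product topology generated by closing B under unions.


Basis B = {∅ × ∅, {p89} × {i}, {p89} × {j}, {p90} × {i}, {p90} × {j}, {p89} × {i, j}, {p89, p90} × {i}, {p89, p90} × {j}, {p90} × {i, j}, {p89} × {h, i, j}, {p90} × {h, i, j}, {p89, p90} × {i, j}, {p89, p90} × {h, i, j}}; |τ_{X×Y}| = 25.

Enumerate products U × V with U ∈ τ_X, V ∈ τ_Y (deduplicated):
  ∅ × ∅ = {} (∅)
  {p89} × {i} = {(p89,i)}
  {p89} × {j} = {(p89,j)}
  {p90} × {i} = {(p90,i)}
  {p90} × {j} = {(p90,j)}
  {p89} × {i, j} = {(p89,i), (p89,j)}
  {p89, p90} × {i} = {(p89,i), (p90,i)}
  {p89, p90} × {j} = {(p89,j), (p90,j)}
  {p90} × {i, j} = {(p90,i), (p90,j)}
  {p89} × {h, i, j} = {(p89,h), (p89,i), (p89,j)}
  {p90} × {h, i, j} = {(p90,h), (p90,i), (p90,j)}
  {p89, p90} × {i, j} = {(p89,i), (p89,j), (p90,i), (p90,j)}
  {p89, p90} × {h, i, j} = {(p89,h), (p89,i), (p89,j), (p90,h), (p90,i), (p90,j)}
These 13 distinct sets form the basis B.
Close under arbitrary unions to get τ_{X×Y}; counting gives |τ_{X×Y}| = 25.


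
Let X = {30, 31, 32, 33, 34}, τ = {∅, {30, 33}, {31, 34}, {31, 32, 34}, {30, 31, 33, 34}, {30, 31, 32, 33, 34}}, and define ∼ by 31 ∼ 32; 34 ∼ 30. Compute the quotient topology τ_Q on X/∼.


X/∼ = {[30=34], [31=32], [33]}; |τ_Q| = 2.

Equivalence classes: [30=34], [31=32], [33].
Quotient map π: X → X/∼ sends 30 ↦ [30=34], 31 ↦ [31=32], 32 ↦ [31=32], 33 ↦ [33], 34 ↦ [30=34].
For each subset V ⊆ X/∼, compute π^{-1}(V) ⊆ X and check whether π^{-1}(V) ∈ τ. V is open in τ_Q iff π^{-1}(V) ∈ τ.
  V = {}: π^{-1}(V) = ∅ ∈ τ ✓.
  V = {[30=34]}: π^{-1}(V) = {30, 34} ∉ τ ✗.
  V = {[31=32]}: π^{-1}(V) = {31, 32} ∉ τ ✗.
  V = {[30=34], [31=32]}: π^{-1}(V) = {30, 31, 32, 34} ∉ τ ✗.
  V = {[33]}: π^{-1}(V) = {33} ∉ τ ✗.
  V = {[30=34], [33]}: π^{-1}(V) = {30, 33, 34} ∉ τ ✗.
  V = {[31=32], [33]}: π^{-1}(V) = {31, 32, 33} ∉ τ ✗.
  V = {[30=34], [31=32], [33]}: π^{-1}(V) = {30, 31, 32, 33, 34} ∈ τ ✓.
Open sets in the quotient: τ_Q = {{}, {[30=34], [31=32], [33]}} (2 elements).


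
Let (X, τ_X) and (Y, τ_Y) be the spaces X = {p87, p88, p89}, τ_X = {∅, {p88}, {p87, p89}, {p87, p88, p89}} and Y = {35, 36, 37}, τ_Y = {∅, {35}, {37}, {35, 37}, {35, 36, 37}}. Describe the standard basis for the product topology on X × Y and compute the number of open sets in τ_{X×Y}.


Basis B = {∅ × ∅, {p88} × {35}, {p88} × {37}, {p87, p89} × {35}, {p87, p89} × {37}, {p88} × {35, 37}, {p87, p88, p89} × {35}, {p87, p88, p89} × {37}, {p88} × {35, 36, 37}, {p87, p89} × {35, 37}, {p87, p89} × {35, 36, 37}, {p87, p88, p89} × {35, 37}, {p87, p88, p89} × {35, 36, 37}}; |τ_{X×Y}| = 25.

Enumerate products U × V with U ∈ τ_X, V ∈ τ_Y (deduplicated):
  ∅ × ∅ = {} (∅)
  {p88} × {35} = {(p88,35)}
  {p88} × {37} = {(p88,37)}
  {p87, p89} × {35} = {(p87,35), (p89,35)}
  {p87, p89} × {37} = {(p87,37), (p89,37)}
  {p88} × {35, 37} = {(p88,35), (p88,37)}
  {p87, p88, p89} × {35} = {(p87,35), (p88,35), (p89,35)}
  {p87, p88, p89} × {37} = {(p87,37), (p88,37), (p89,37)}
  {p88} × {35, 36, 37} = {(p88,35), (p88,36), (p88,37)}
  {p87, p89} × {35, 37} = {(p87,35), (p87,37), (p89,35), (p89,37)}
  {p87, p89} × {35, 36, 37} = {(p87,35), (p87,36), (p87,37), (p89,35), (p89,36), (p89,37)}
  {p87, p88, p89} × {35, 37} = {(p87,35), (p87,37), (p88,35), (p88,37), (p89,35), (p89,37)}
  {p87, p88, p89} × {35, 36, 37} = {(p87,35), (p87,36), (p87,37), (p88,35), (p88,36), (p88,37), (p89,35), (p89,36), (p89,37)}
These 13 distinct sets form the basis B.
Close under arbitrary unions to get τ_{X×Y}; counting gives |τ_{X×Y}| = 25.


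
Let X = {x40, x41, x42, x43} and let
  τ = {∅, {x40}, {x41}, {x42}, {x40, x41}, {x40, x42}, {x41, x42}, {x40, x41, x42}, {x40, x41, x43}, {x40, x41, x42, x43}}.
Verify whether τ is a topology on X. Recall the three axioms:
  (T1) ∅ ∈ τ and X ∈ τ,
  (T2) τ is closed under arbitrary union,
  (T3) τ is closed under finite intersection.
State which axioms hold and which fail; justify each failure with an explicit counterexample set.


τ IS a topology on X.

Axiom (T1): ∅ ∈ τ? Yes; X ∈ τ? Yes.
Axiom (T2/T3): check pairwise unions and intersections of members of τ.
All pairwise intersections and unions checked — each lies in τ. Therefore τ satisfies (T1), (T2), (T3): it IS a topology on X.


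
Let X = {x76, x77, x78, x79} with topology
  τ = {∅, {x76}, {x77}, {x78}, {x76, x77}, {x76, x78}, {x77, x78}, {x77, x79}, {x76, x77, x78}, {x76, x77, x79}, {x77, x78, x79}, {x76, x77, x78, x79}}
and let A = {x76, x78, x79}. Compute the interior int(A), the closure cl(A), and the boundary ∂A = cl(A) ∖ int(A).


int(A) = {x76, x78}, cl(A) = {x76, x78, x79}, ∂A = {x79}.

Closed sets in (X, τ) are complements of opens:
  closed(X, τ) = {∅, {x76}, {x78}, {x79}, {x76, x78}, {x76, x79}, {x77, x79}, {x78, x79}, {x76, x77, x79}, {x76, x78, x79}, {x77, x78, x79}, {x76, x77, x78, x79}}.
int(A) = ⋃ {U ∈ τ : U ⊆ A}. Opens contained in A: ∅, {x76}, {x78}, {x76, x78}.
Taking the union of these: int(A) = {x76, x78}.
cl(A) = ⋂ {C closed : A ⊆ C}. Closed sets containing A: {x76, x78, x79}, {x76, x77, x78, x79}.
Intersecting these: cl(A) = {x76, x78, x79}.
∂A = cl(A) ∖ int(A) = {x76, x78, x79} ∖ {x76, x78} = {x79}.


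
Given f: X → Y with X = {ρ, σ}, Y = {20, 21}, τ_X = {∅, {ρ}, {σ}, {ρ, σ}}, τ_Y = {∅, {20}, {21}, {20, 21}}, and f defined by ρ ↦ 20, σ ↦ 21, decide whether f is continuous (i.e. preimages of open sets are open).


f IS continuous.

Compute f^{-1}(U) for each U ∈ τ_Y:
  U = ∅: f^{-1}(U) = ∅ ∈ τ_X ✓.
  U = {20}: f^{-1}(U) = {ρ} ∈ τ_X ✓.
  U = {21}: f^{-1}(U) = {σ} ∈ τ_X ✓.
  U = {20, 21}: f^{-1}(U) = {ρ, σ} ∈ τ_X ✓.
Every preimage lies in τ_X, so f IS continuous.


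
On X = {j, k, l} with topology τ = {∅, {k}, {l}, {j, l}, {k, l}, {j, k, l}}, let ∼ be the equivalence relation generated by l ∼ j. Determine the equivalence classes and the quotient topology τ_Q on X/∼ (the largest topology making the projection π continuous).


X/∼ = {[j=l], [k]}; |τ_Q| = 4.

Equivalence classes: [j=l], [k].
Quotient map π: X → X/∼ sends j ↦ [j=l], k ↦ [k], l ↦ [j=l].
For each subset V ⊆ X/∼, compute π^{-1}(V) ⊆ X and check whether π^{-1}(V) ∈ τ. V is open in τ_Q iff π^{-1}(V) ∈ τ.
  V = {}: π^{-1}(V) = ∅ ∈ τ ✓.
  V = {[j=l]}: π^{-1}(V) = {j, l} ∈ τ ✓.
  V = {[k]}: π^{-1}(V) = {k} ∈ τ ✓.
  V = {[j=l], [k]}: π^{-1}(V) = {j, k, l} ∈ τ ✓.
Open sets in the quotient: τ_Q = {{}, {[j=l]}, {[k]}, {[j=l], [k]}} (4 elements).


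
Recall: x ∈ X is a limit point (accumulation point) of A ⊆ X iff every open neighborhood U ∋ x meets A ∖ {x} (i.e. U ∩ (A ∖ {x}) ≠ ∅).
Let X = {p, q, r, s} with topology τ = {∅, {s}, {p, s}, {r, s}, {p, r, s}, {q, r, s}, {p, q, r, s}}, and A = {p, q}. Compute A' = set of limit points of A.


A' = ∅

For each x ∈ X, list the open sets U ∈ τ with x ∈ U, then check whether U ∩ (A ∖ {x}) ≠ ∅ for every such U.
  x = p: open {p, s} ∋ x has {p, s} ∩ (A ∖ {p}) = ∅, so x is NOT a limit point.
  x = q: open {q, r, s} ∋ x has {q, r, s} ∩ (A ∖ {q}) = ∅, so x is NOT a limit point.
  x = r: open {r, s} ∋ x has {r, s} ∩ (A ∖ {r}) = ∅, so x is NOT a limit point.
  x = s: open {s} ∋ x has {s} ∩ (A ∖ {s}) = ∅, so x is NOT a limit point.
Collecting: A' = ∅.


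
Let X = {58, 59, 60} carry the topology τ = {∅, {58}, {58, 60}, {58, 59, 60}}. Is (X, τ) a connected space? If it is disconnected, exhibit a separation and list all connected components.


(X, τ) is connected.

Find clopen sets (U ∈ τ with X ∖ U ∈ τ):
  U = ∅, X ∖ U = {58, 59, 60} — both open, so U is clopen.
  U = {58, 59, 60}, X ∖ U = ∅ — both open, so U is clopen.
Only trivial clopens (∅ and X) exist, so (X, τ) is connected.
Compute connected components by grouping points that agree on all clopens:
  component: {58, 59, 60}


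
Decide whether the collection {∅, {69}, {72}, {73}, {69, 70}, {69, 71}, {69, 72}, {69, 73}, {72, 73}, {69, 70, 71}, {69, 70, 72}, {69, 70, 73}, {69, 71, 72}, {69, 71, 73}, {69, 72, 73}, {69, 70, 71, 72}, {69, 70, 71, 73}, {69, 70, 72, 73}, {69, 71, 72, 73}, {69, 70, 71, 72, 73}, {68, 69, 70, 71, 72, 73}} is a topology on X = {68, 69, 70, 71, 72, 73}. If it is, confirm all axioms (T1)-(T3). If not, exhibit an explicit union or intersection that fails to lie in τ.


τ IS a topology on X.

Axiom (T1): ∅ ∈ τ? Yes; X ∈ τ? Yes.
Axiom (T2/T3): check pairwise unions and intersections of members of τ.
All pairwise intersections and unions checked — each lies in τ. Therefore τ satisfies (T1), (T2), (T3): it IS a topology on X.


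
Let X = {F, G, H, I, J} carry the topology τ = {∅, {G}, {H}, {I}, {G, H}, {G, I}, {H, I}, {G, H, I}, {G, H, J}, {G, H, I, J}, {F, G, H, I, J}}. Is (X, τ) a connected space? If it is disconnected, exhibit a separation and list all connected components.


(X, τ) is connected.

Find clopen sets (U ∈ τ with X ∖ U ∈ τ):
  U = ∅, X ∖ U = {F, G, H, I, J} — both open, so U is clopen.
  U = {F, G, H, I, J}, X ∖ U = ∅ — both open, so U is clopen.
Only trivial clopens (∅ and X) exist, so (X, τ) is connected.
Compute connected components by grouping points that agree on all clopens:
  component: {F, G, H, I, J}


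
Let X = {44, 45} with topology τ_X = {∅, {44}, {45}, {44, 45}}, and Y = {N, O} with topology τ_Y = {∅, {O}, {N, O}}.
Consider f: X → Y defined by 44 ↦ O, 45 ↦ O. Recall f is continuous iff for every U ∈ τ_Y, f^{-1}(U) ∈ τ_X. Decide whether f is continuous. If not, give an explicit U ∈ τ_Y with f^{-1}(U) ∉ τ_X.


f IS continuous.

Compute f^{-1}(U) for each U ∈ τ_Y:
  U = ∅: f^{-1}(U) = ∅ ∈ τ_X ✓.
  U = {O}: f^{-1}(U) = {44, 45} ∈ τ_X ✓.
  U = {N, O}: f^{-1}(U) = {44, 45} ∈ τ_X ✓.
Every preimage lies in τ_X, so f IS continuous.


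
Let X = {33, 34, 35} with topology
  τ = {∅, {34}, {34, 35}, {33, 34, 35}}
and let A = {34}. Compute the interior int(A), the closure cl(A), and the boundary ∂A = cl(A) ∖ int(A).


int(A) = {34}, cl(A) = {33, 34, 35}, ∂A = {33, 35}.

Closed sets in (X, τ) are complements of opens:
  closed(X, τ) = {∅, {33}, {33, 35}, {33, 34, 35}}.
int(A) = ⋃ {U ∈ τ : U ⊆ A}. Opens contained in A: ∅, {34}.
Taking the union of these: int(A) = {34}.
cl(A) = ⋂ {C closed : A ⊆ C}. Closed sets containing A: {33, 34, 35}.
Intersecting these: cl(A) = {33, 34, 35}.
∂A = cl(A) ∖ int(A) = {33, 34, 35} ∖ {34} = {33, 35}.


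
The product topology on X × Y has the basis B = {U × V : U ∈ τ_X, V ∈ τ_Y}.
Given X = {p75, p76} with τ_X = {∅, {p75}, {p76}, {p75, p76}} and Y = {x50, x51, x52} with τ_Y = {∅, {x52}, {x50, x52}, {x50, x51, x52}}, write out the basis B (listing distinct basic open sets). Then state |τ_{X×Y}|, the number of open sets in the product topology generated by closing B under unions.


Basis B = {∅ × ∅, {p75} × {x52}, {p76} × {x52}, {p75} × {x50, x52}, {p75, p76} × {x52}, {p76} × {x50, x52}, {p75} × {x50, x51, x52}, {p76} × {x50, x51, x52}, {p75, p76} × {x50, x52}, {p75, p76} × {x50, x51, x52}}; |τ_{X×Y}| = 16.

Enumerate products U × V with U ∈ τ_X, V ∈ τ_Y (deduplicated):
  ∅ × ∅ = {} (∅)
  {p75} × {x52} = {(p75,x52)}
  {p76} × {x52} = {(p76,x52)}
  {p75} × {x50, x52} = {(p75,x50), (p75,x52)}
  {p75, p76} × {x52} = {(p75,x52), (p76,x52)}
  {p76} × {x50, x52} = {(p76,x50), (p76,x52)}
  {p75} × {x50, x51, x52} = {(p75,x50), (p75,x51), (p75,x52)}
  {p76} × {x50, x51, x52} = {(p76,x50), (p76,x51), (p76,x52)}
  {p75, p76} × {x50, x52} = {(p75,x50), (p75,x52), (p76,x50), (p76,x52)}
  {p75, p76} × {x50, x51, x52} = {(p75,x50), (p75,x51), (p75,x52), (p76,x50), (p76,x51), (p76,x52)}
These 10 distinct sets form the basis B.
Close under arbitrary unions to get τ_{X×Y}; counting gives |τ_{X×Y}| = 16.


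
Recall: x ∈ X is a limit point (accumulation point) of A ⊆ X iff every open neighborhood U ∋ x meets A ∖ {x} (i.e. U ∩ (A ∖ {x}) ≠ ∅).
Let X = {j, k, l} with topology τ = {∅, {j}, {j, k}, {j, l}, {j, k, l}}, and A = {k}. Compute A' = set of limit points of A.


A' = ∅

For each x ∈ X, list the open sets U ∈ τ with x ∈ U, then check whether U ∩ (A ∖ {x}) ≠ ∅ for every such U.
  x = j: open {j} ∋ x has {j} ∩ (A ∖ {j}) = ∅, so x is NOT a limit point.
  x = k: open {j, k} ∋ x has {j, k} ∩ (A ∖ {k}) = ∅, so x is NOT a limit point.
  x = l: open {j, l} ∋ x has {j, l} ∩ (A ∖ {l}) = ∅, so x is NOT a limit point.
Collecting: A' = ∅.


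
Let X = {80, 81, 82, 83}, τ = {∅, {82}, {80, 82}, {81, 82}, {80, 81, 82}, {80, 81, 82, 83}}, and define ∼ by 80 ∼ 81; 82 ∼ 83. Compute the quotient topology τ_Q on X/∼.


X/∼ = {[80=81], [82=83]}; |τ_Q| = 2.

Equivalence classes: [80=81], [82=83].
Quotient map π: X → X/∼ sends 80 ↦ [80=81], 81 ↦ [80=81], 82 ↦ [82=83], 83 ↦ [82=83].
For each subset V ⊆ X/∼, compute π^{-1}(V) ⊆ X and check whether π^{-1}(V) ∈ τ. V is open in τ_Q iff π^{-1}(V) ∈ τ.
  V = {}: π^{-1}(V) = ∅ ∈ τ ✓.
  V = {[80=81]}: π^{-1}(V) = {80, 81} ∉ τ ✗.
  V = {[82=83]}: π^{-1}(V) = {82, 83} ∉ τ ✗.
  V = {[80=81], [82=83]}: π^{-1}(V) = {80, 81, 82, 83} ∈ τ ✓.
Open sets in the quotient: τ_Q = {{}, {[80=81], [82=83]}} (2 elements).


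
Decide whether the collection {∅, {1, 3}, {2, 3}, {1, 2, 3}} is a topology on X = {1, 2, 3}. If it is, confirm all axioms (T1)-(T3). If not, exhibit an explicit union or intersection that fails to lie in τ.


τ is NOT a topology on X.

Axiom (T1): ∅ ∈ τ? Yes; X ∈ τ? Yes.
Axiom (T2/T3): check pairwise unions and intersections of members of τ.
Counterexample for (T3): {1, 3} ∩ {2, 3} = {3} ∉ τ. Therefore τ is NOT a topology.


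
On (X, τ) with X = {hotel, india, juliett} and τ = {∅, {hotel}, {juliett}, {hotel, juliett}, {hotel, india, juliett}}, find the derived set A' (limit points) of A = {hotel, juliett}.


A' = {india}

For each x ∈ X, list the open sets U ∈ τ with x ∈ U, then check whether U ∩ (A ∖ {x}) ≠ ∅ for every such U.
  x = hotel: open {hotel} ∋ x has {hotel} ∩ (A ∖ {hotel}) = ∅, so x is NOT a limit point.
  x = india: opens ∋ x are {hotel, india, juliett}; each meets A ∖ {india}, so x IS a limit point.
  x = juliett: open {juliett} ∋ x has {juliett} ∩ (A ∖ {juliett}) = ∅, so x is NOT a limit point.
Collecting: A' = {india}.


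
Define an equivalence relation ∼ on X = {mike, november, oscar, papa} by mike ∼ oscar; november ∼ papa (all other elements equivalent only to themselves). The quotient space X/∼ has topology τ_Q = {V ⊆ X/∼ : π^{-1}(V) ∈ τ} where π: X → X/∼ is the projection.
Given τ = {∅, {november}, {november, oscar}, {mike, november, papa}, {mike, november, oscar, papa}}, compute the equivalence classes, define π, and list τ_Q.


X/∼ = {[mike=oscar], [november=papa]}; |τ_Q| = 2.

Equivalence classes: [mike=oscar], [november=papa].
Quotient map π: X → X/∼ sends mike ↦ [mike=oscar], november ↦ [november=papa], oscar ↦ [mike=oscar], papa ↦ [november=papa].
For each subset V ⊆ X/∼, compute π^{-1}(V) ⊆ X and check whether π^{-1}(V) ∈ τ. V is open in τ_Q iff π^{-1}(V) ∈ τ.
  V = {}: π^{-1}(V) = ∅ ∈ τ ✓.
  V = {[mike=oscar]}: π^{-1}(V) = {mike, oscar} ∉ τ ✗.
  V = {[november=papa]}: π^{-1}(V) = {november, papa} ∉ τ ✗.
  V = {[mike=oscar], [november=papa]}: π^{-1}(V) = {mike, november, oscar, papa} ∈ τ ✓.
Open sets in the quotient: τ_Q = {{}, {[mike=oscar], [november=papa]}} (2 elements).


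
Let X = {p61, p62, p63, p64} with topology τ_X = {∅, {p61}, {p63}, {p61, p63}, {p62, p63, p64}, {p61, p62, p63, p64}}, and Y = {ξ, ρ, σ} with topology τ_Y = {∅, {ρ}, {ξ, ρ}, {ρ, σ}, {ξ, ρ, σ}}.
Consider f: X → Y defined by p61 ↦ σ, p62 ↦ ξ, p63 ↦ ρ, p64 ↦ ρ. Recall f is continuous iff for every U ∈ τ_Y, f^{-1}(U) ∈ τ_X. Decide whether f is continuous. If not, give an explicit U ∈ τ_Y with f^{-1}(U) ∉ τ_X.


f is NOT continuous.

Compute f^{-1}(U) for each U ∈ τ_Y:
  U = ∅: f^{-1}(U) = ∅ ∈ τ_X ✓.
  U = {ρ}: f^{-1}(U) = {p63, p64} ∉ τ_X ✗.
  U = {ξ, ρ}: f^{-1}(U) = {p62, p63, p64} ∈ τ_X ✓.
  U = {ρ, σ}: f^{-1}(U) = {p61, p63, p64} ∉ τ_X ✗.
  U = {ξ, ρ, σ}: f^{-1}(U) = {p61, p62, p63, p64} ∈ τ_X ✓.
Found U = {ρ} with f^{-1}(U) = {p63, p64} not in τ_X. Therefore f is NOT continuous.


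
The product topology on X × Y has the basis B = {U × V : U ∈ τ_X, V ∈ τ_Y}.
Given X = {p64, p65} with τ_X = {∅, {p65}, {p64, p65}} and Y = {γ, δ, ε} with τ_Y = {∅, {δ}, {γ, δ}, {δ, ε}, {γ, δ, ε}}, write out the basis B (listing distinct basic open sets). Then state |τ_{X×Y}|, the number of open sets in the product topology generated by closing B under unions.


Basis B = {∅ × ∅, {p65} × {δ}, {p64, p65} × {δ}, {p65} × {γ, δ}, {p65} × {δ, ε}, {p65} × {γ, δ, ε}, {p64, p65} × {γ, δ}, {p64, p65} × {δ, ε}, {p64, p65} × {γ, δ, ε}}; |τ_{X×Y}| = 14.

Enumerate products U × V with U ∈ τ_X, V ∈ τ_Y (deduplicated):
  ∅ × ∅ = {} (∅)
  {p65} × {δ} = {(p65,δ)}
  {p64, p65} × {δ} = {(p64,δ), (p65,δ)}
  {p65} × {γ, δ} = {(p65,γ), (p65,δ)}
  {p65} × {δ, ε} = {(p65,δ), (p65,ε)}
  {p65} × {γ, δ, ε} = {(p65,γ), (p65,δ), (p65,ε)}
  {p64, p65} × {γ, δ} = {(p64,γ), (p64,δ), (p65,γ), (p65,δ)}
  {p64, p65} × {δ, ε} = {(p64,δ), (p64,ε), (p65,δ), (p65,ε)}
  {p64, p65} × {γ, δ, ε} = {(p64,γ), (p64,δ), (p64,ε), (p65,γ), (p65,δ), (p65,ε)}
These 9 distinct sets form the basis B.
Close under arbitrary unions to get τ_{X×Y}; counting gives |τ_{X×Y}| = 14.


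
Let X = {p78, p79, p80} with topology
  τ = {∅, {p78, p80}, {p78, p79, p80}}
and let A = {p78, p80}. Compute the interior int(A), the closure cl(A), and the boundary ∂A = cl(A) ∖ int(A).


int(A) = {p78, p80}, cl(A) = {p78, p79, p80}, ∂A = {p79}.

Closed sets in (X, τ) are complements of opens:
  closed(X, τ) = {∅, {p79}, {p78, p79, p80}}.
int(A) = ⋃ {U ∈ τ : U ⊆ A}. Opens contained in A: ∅, {p78, p80}.
Taking the union of these: int(A) = {p78, p80}.
cl(A) = ⋂ {C closed : A ⊆ C}. Closed sets containing A: {p78, p79, p80}.
Intersecting these: cl(A) = {p78, p79, p80}.
∂A = cl(A) ∖ int(A) = {p78, p79, p80} ∖ {p78, p80} = {p79}.


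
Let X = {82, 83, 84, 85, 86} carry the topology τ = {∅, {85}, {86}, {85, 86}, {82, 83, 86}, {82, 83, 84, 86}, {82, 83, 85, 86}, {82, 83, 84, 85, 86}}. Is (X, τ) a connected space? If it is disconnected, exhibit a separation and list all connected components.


(X, τ) is disconnected; components = [{85}, {82, 83, 84, 86}].

Find clopen sets (U ∈ τ with X ∖ U ∈ τ):
  U = ∅, X ∖ U = {82, 83, 84, 85, 86} — both open, so U is clopen.
  U = {85}, X ∖ U = {82, 83, 84, 86} — both open, so U is clopen.
  U = {82, 83, 84, 86}, X ∖ U = {85} — both open, so U is clopen.
  U = {82, 83, 84, 85, 86}, X ∖ U = ∅ — both open, so U is clopen.
Nontrivial clopen(s) exist: e.g. {85}. So (X, τ) is disconnected.
Compute connected components by grouping points that agree on all clopens:
  component: {85}
  component: {82, 83, 84, 86}


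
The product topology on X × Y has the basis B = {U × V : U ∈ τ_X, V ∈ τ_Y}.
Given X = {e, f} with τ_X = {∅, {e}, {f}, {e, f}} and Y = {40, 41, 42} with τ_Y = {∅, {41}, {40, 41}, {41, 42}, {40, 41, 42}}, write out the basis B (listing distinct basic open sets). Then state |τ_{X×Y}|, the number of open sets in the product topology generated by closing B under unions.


Basis B = {∅ × ∅, {e} × {41}, {f} × {41}, {e} × {40, 41}, {e} × {41, 42}, {e, f} × {41}, {f} × {40, 41}, {f} × {41, 42}, {e} × {40, 41, 42}, {f} × {40, 41, 42}, {e, f} × {40, 41}, {e, f} × {41, 42}, {e, f} × {40, 41, 42}}; |τ_{X×Y}| = 25.

Enumerate products U × V with U ∈ τ_X, V ∈ τ_Y (deduplicated):
  ∅ × ∅ = {} (∅)
  {e} × {41} = {(e,41)}
  {f} × {41} = {(f,41)}
  {e} × {40, 41} = {(e,40), (e,41)}
  {e} × {41, 42} = {(e,41), (e,42)}
  {e, f} × {41} = {(e,41), (f,41)}
  {f} × {40, 41} = {(f,40), (f,41)}
  {f} × {41, 42} = {(f,41), (f,42)}
  {e} × {40, 41, 42} = {(e,40), (e,41), (e,42)}
  {f} × {40, 41, 42} = {(f,40), (f,41), (f,42)}
  {e, f} × {40, 41} = {(e,40), (e,41), (f,40), (f,41)}
  {e, f} × {41, 42} = {(e,41), (e,42), (f,41), (f,42)}
  {e, f} × {40, 41, 42} = {(e,40), (e,41), (e,42), (f,40), (f,41), (f,42)}
These 13 distinct sets form the basis B.
Close under arbitrary unions to get τ_{X×Y}; counting gives |τ_{X×Y}| = 25.


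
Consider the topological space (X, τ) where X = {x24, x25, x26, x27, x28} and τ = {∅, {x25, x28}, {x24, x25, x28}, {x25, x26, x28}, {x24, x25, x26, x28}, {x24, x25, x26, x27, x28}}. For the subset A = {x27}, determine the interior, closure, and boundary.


int(A) = ∅, cl(A) = {x27}, ∂A = {x27}.

Closed sets in (X, τ) are complements of opens:
  closed(X, τ) = {∅, {x27}, {x24, x27}, {x26, x27}, {x24, x26, x27}, {x24, x25, x26, x27, x28}}.
int(A) = ⋃ {U ∈ τ : U ⊆ A}. Opens contained in A: ∅.
Taking the union of these: int(A) = ∅.
cl(A) = ⋂ {C closed : A ⊆ C}. Closed sets containing A: {x27}, {x24, x27}, {x26, x27}, {x24, x26, x27}, {x24, x25, x26, x27, x28}.
Intersecting these: cl(A) = {x27}.
∂A = cl(A) ∖ int(A) = {x27} ∖ ∅ = {x27}.


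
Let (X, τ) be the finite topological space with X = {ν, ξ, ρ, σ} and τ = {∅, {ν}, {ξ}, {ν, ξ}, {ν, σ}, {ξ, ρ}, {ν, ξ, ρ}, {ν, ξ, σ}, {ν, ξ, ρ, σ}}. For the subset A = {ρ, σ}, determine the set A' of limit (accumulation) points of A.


A' = ∅

For each x ∈ X, list the open sets U ∈ τ with x ∈ U, then check whether U ∩ (A ∖ {x}) ≠ ∅ for every such U.
  x = ν: open {ν} ∋ x has {ν} ∩ (A ∖ {ν}) = ∅, so x is NOT a limit point.
  x = ξ: open {ξ} ∋ x has {ξ} ∩ (A ∖ {ξ}) = ∅, so x is NOT a limit point.
  x = ρ: open {ξ, ρ} ∋ x has {ξ, ρ} ∩ (A ∖ {ρ}) = ∅, so x is NOT a limit point.
  x = σ: open {ν, σ} ∋ x has {ν, σ} ∩ (A ∖ {σ}) = ∅, so x is NOT a limit point.
Collecting: A' = ∅.


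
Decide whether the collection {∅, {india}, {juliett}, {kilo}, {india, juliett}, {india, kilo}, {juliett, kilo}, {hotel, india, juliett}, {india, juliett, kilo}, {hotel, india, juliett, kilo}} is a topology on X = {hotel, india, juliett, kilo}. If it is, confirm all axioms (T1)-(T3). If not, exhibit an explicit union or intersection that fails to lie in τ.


τ IS a topology on X.

Axiom (T1): ∅ ∈ τ? Yes; X ∈ τ? Yes.
Axiom (T2/T3): check pairwise unions and intersections of members of τ.
All pairwise intersections and unions checked — each lies in τ. Therefore τ satisfies (T1), (T2), (T3): it IS a topology on X.


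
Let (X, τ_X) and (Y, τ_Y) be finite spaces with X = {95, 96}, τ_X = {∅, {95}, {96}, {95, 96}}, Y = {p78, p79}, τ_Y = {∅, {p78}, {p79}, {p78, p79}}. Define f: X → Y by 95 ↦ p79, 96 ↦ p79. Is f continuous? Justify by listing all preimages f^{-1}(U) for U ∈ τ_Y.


f IS continuous.

Compute f^{-1}(U) for each U ∈ τ_Y:
  U = ∅: f^{-1}(U) = ∅ ∈ τ_X ✓.
  U = {p78}: f^{-1}(U) = ∅ ∈ τ_X ✓.
  U = {p79}: f^{-1}(U) = {95, 96} ∈ τ_X ✓.
  U = {p78, p79}: f^{-1}(U) = {95, 96} ∈ τ_X ✓.
Every preimage lies in τ_X, so f IS continuous.


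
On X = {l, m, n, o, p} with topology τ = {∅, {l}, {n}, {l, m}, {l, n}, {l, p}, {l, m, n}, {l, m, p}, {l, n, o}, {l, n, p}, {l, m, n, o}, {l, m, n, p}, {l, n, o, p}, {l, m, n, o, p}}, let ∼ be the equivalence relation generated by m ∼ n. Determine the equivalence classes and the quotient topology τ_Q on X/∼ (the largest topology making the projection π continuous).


X/∼ = {[l], [m=n], [o], [p]}; |τ_Q| = 7.

Equivalence classes: [l], [m=n], [o], [p].
Quotient map π: X → X/∼ sends l ↦ [l], m ↦ [m=n], n ↦ [m=n], o ↦ [o], p ↦ [p].
For each subset V ⊆ X/∼, compute π^{-1}(V) ⊆ X and check whether π^{-1}(V) ∈ τ. V is open in τ_Q iff π^{-1}(V) ∈ τ.
  V = {}: π^{-1}(V) = ∅ ∈ τ ✓.
  V = {[l]}: π^{-1}(V) = {l} ∈ τ ✓.
  V = {[m=n]}: π^{-1}(V) = {m, n} ∉ τ ✗.
  V = {[l], [m=n]}: π^{-1}(V) = {l, m, n} ∈ τ ✓.
  V = {[o]}: π^{-1}(V) = {o} ∉ τ ✗.
  V = {[l], [o]}: π^{-1}(V) = {l, o} ∉ τ ✗.
  V = {[m=n], [o]}: π^{-1}(V) = {m, n, o} ∉ τ ✗.
  V = {[l], [m=n], [o]}: π^{-1}(V) = {l, m, n, o} ∈ τ ✓.
  V = {[p]}: π^{-1}(V) = {p} ∉ τ ✗.
  V = {[l], [p]}: π^{-1}(V) = {l, p} ∈ τ ✓.
  V = {[m=n], [p]}: π^{-1}(V) = {m, n, p} ∉ τ ✗.
  V = {[l], [m=n], [p]}: π^{-1}(V) = {l, m, n, p} ∈ τ ✓.
  V = {[o], [p]}: π^{-1}(V) = {o, p} ∉ τ ✗.
  V = {[l], [o], [p]}: π^{-1}(V) = {l, o, p} ∉ τ ✗.
  V = {[m=n], [o], [p]}: π^{-1}(V) = {m, n, o, p} ∉ τ ✗.
  V = {[l], [m=n], [o], [p]}: π^{-1}(V) = {l, m, n, o, p} ∈ τ ✓.
Open sets in the quotient: τ_Q = {{}, {[l]}, {[l], [m=n]}, {[l], [m=n], [o]}, {[l], [p]}, {[l], [m=n], [p]}, {[l], [m=n], [o], [p]}} (7 elements).


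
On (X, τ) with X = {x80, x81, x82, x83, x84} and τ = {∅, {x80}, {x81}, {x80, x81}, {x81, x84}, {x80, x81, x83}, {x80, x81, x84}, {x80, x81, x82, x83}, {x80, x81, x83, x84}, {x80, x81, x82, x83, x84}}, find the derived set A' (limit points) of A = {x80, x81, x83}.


A' = {x82, x83, x84}

For each x ∈ X, list the open sets U ∈ τ with x ∈ U, then check whether U ∩ (A ∖ {x}) ≠ ∅ for every such U.
  x = x80: open {x80} ∋ x has {x80} ∩ (A ∖ {x80}) = ∅, so x is NOT a limit point.
  x = x81: open {x81} ∋ x has {x81} ∩ (A ∖ {x81}) = ∅, so x is NOT a limit point.
  x = x82: opens ∋ x are {x80, x81, x82, x83}, {x80, x81, x82, x83, x84}; each meets A ∖ {x82}, so x IS a limit point.
  x = x83: opens ∋ x are {x80, x81, x83}, {x80, x81, x82, x83}, {x80, x81, x83, x84}, {x80, x81, x82, x83, x84}; each meets A ∖ {x83}, so x IS a limit point.
  x = x84: opens ∋ x are {x81, x84}, {x80, x81, x84}, {x80, x81, x83, x84}, {x80, x81, x82, x83, x84}; each meets A ∖ {x84}, so x IS a limit point.
Collecting: A' = {x82, x83, x84}.


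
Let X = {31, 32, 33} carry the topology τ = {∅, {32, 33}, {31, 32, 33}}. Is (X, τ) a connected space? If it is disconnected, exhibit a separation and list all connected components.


(X, τ) is connected.

Find clopen sets (U ∈ τ with X ∖ U ∈ τ):
  U = ∅, X ∖ U = {31, 32, 33} — both open, so U is clopen.
  U = {31, 32, 33}, X ∖ U = ∅ — both open, so U is clopen.
Only trivial clopens (∅ and X) exist, so (X, τ) is connected.
Compute connected components by grouping points that agree on all clopens:
  component: {31, 32, 33}


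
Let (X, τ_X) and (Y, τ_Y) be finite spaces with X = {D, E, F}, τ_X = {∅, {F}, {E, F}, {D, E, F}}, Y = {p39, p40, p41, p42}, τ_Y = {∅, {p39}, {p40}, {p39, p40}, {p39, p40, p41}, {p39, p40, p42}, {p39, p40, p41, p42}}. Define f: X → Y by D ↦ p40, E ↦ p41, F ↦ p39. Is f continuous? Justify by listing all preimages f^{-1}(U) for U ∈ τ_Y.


f is NOT continuous.

Compute f^{-1}(U) for each U ∈ τ_Y:
  U = ∅: f^{-1}(U) = ∅ ∈ τ_X ✓.
  U = {p39}: f^{-1}(U) = {F} ∈ τ_X ✓.
  U = {p40}: f^{-1}(U) = {D} ∉ τ_X ✗.
  U = {p39, p40}: f^{-1}(U) = {D, F} ∉ τ_X ✗.
  U = {p39, p40, p41}: f^{-1}(U) = {D, E, F} ∈ τ_X ✓.
  U = {p39, p40, p42}: f^{-1}(U) = {D, F} ∉ τ_X ✗.
  U = {p39, p40, p41, p42}: f^{-1}(U) = {D, E, F} ∈ τ_X ✓.
Found U = {p40} with f^{-1}(U) = {D} not in τ_X. Therefore f is NOT continuous.


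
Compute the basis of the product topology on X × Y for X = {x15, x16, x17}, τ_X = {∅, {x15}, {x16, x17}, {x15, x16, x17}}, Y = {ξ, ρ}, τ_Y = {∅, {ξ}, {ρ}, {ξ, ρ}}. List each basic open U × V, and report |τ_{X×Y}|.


Basis B = {∅ × ∅, {x15} × {ξ}, {x15} × {ρ}, {x15} × {ξ, ρ}, {x16, x17} × {ξ}, {x16, x17} × {ρ}, {x15, x16, x17} × {ξ}, {x15, x16, x17} × {ρ}, {x16, x17} × {ξ, ρ}, {x15, x16, x17} × {ξ, ρ}}; |τ_{X×Y}| = 16.

Enumerate products U × V with U ∈ τ_X, V ∈ τ_Y (deduplicated):
  ∅ × ∅ = {} (∅)
  {x15} × {ξ} = {(x15,ξ)}
  {x15} × {ρ} = {(x15,ρ)}
  {x15} × {ξ, ρ} = {(x15,ξ), (x15,ρ)}
  {x16, x17} × {ξ} = {(x16,ξ), (x17,ξ)}
  {x16, x17} × {ρ} = {(x16,ρ), (x17,ρ)}
  {x15, x16, x17} × {ξ} = {(x15,ξ), (x16,ξ), (x17,ξ)}
  {x15, x16, x17} × {ρ} = {(x15,ρ), (x16,ρ), (x17,ρ)}
  {x16, x17} × {ξ, ρ} = {(x16,ξ), (x16,ρ), (x17,ξ), (x17,ρ)}
  {x15, x16, x17} × {ξ, ρ} = {(x15,ξ), (x15,ρ), (x16,ξ), (x16,ρ), (x17,ξ), (x17,ρ)}
These 10 distinct sets form the basis B.
Close under arbitrary unions to get τ_{X×Y}; counting gives |τ_{X×Y}| = 16.


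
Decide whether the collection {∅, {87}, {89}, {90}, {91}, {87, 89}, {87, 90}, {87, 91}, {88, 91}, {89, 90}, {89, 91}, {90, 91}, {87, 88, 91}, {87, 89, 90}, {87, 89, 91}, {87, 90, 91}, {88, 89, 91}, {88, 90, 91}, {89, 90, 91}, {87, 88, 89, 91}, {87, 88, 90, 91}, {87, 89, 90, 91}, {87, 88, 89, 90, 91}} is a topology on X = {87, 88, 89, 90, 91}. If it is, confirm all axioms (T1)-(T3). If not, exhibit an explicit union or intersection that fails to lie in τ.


τ is NOT a topology on X.

Axiom (T1): ∅ ∈ τ? Yes; X ∈ τ? Yes.
Axiom (T2/T3): check pairwise unions and intersections of members of τ.
Counterexample for (T2): {89} ∪ {88, 90, 91} = {88, 89, 90, 91} ∉ τ. Therefore τ is NOT a topology.


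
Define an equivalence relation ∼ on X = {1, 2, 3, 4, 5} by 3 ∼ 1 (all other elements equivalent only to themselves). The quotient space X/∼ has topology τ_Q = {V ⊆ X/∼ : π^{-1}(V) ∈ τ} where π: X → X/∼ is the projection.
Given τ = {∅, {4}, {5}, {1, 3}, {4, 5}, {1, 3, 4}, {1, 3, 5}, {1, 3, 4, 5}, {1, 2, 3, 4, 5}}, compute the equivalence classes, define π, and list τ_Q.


X/∼ = {[1=3], [2], [4], [5]}; |τ_Q| = 9.

Equivalence classes: [1=3], [2], [4], [5].
Quotient map π: X → X/∼ sends 1 ↦ [1=3], 2 ↦ [2], 3 ↦ [1=3], 4 ↦ [4], 5 ↦ [5].
For each subset V ⊆ X/∼, compute π^{-1}(V) ⊆ X and check whether π^{-1}(V) ∈ τ. V is open in τ_Q iff π^{-1}(V) ∈ τ.
  V = {}: π^{-1}(V) = ∅ ∈ τ ✓.
  V = {[1=3]}: π^{-1}(V) = {1, 3} ∈ τ ✓.
  V = {[2]}: π^{-1}(V) = {2} ∉ τ ✗.
  V = {[1=3], [2]}: π^{-1}(V) = {1, 2, 3} ∉ τ ✗.
  V = {[4]}: π^{-1}(V) = {4} ∈ τ ✓.
  V = {[1=3], [4]}: π^{-1}(V) = {1, 3, 4} ∈ τ ✓.
  V = {[2], [4]}: π^{-1}(V) = {2, 4} ∉ τ ✗.
  V = {[1=3], [2], [4]}: π^{-1}(V) = {1, 2, 3, 4} ∉ τ ✗.
  V = {[5]}: π^{-1}(V) = {5} ∈ τ ✓.
  V = {[1=3], [5]}: π^{-1}(V) = {1, 3, 5} ∈ τ ✓.
  V = {[2], [5]}: π^{-1}(V) = {2, 5} ∉ τ ✗.
  V = {[1=3], [2], [5]}: π^{-1}(V) = {1, 2, 3, 5} ∉ τ ✗.
  V = {[4], [5]}: π^{-1}(V) = {4, 5} ∈ τ ✓.
  V = {[1=3], [4], [5]}: π^{-1}(V) = {1, 3, 4, 5} ∈ τ ✓.
  V = {[2], [4], [5]}: π^{-1}(V) = {2, 4, 5} ∉ τ ✗.
  V = {[1=3], [2], [4], [5]}: π^{-1}(V) = {1, 2, 3, 4, 5} ∈ τ ✓.
Open sets in the quotient: τ_Q = {{}, {[1=3]}, {[4]}, {[1=3], [4]}, {[5]}, {[1=3], [5]}, {[4], [5]}, {[1=3], [4], [5]}, {[1=3], [2], [4], [5]}} (9 elements).


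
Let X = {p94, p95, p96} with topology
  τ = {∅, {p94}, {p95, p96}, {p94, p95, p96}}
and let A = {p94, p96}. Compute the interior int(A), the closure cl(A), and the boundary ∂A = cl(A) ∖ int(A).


int(A) = {p94}, cl(A) = {p94, p95, p96}, ∂A = {p95, p96}.

Closed sets in (X, τ) are complements of opens:
  closed(X, τ) = {∅, {p94}, {p95, p96}, {p94, p95, p96}}.
int(A) = ⋃ {U ∈ τ : U ⊆ A}. Opens contained in A: ∅, {p94}.
Taking the union of these: int(A) = {p94}.
cl(A) = ⋂ {C closed : A ⊆ C}. Closed sets containing A: {p94, p95, p96}.
Intersecting these: cl(A) = {p94, p95, p96}.
∂A = cl(A) ∖ int(A) = {p94, p95, p96} ∖ {p94} = {p95, p96}.


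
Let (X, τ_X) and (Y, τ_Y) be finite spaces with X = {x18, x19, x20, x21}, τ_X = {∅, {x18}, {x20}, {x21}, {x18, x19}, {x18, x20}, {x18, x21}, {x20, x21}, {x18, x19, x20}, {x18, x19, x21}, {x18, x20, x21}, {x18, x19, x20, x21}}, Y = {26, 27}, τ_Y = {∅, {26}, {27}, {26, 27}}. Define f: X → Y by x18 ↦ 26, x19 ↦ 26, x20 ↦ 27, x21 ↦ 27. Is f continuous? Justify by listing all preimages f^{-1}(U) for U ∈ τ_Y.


f IS continuous.

Compute f^{-1}(U) for each U ∈ τ_Y:
  U = ∅: f^{-1}(U) = ∅ ∈ τ_X ✓.
  U = {26}: f^{-1}(U) = {x18, x19} ∈ τ_X ✓.
  U = {27}: f^{-1}(U) = {x20, x21} ∈ τ_X ✓.
  U = {26, 27}: f^{-1}(U) = {x18, x19, x20, x21} ∈ τ_X ✓.
Every preimage lies in τ_X, so f IS continuous.


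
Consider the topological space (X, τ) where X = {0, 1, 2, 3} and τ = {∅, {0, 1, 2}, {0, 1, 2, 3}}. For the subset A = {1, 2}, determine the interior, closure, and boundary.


int(A) = ∅, cl(A) = {0, 1, 2, 3}, ∂A = {0, 1, 2, 3}.

Closed sets in (X, τ) are complements of opens:
  closed(X, τ) = {∅, {3}, {0, 1, 2, 3}}.
int(A) = ⋃ {U ∈ τ : U ⊆ A}. Opens contained in A: ∅.
Taking the union of these: int(A) = ∅.
cl(A) = ⋂ {C closed : A ⊆ C}. Closed sets containing A: {0, 1, 2, 3}.
Intersecting these: cl(A) = {0, 1, 2, 3}.
∂A = cl(A) ∖ int(A) = {0, 1, 2, 3} ∖ ∅ = {0, 1, 2, 3}.


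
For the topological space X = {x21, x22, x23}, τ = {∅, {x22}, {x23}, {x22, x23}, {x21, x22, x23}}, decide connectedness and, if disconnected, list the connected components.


(X, τ) is connected.

Find clopen sets (U ∈ τ with X ∖ U ∈ τ):
  U = ∅, X ∖ U = {x21, x22, x23} — both open, so U is clopen.
  U = {x21, x22, x23}, X ∖ U = ∅ — both open, so U is clopen.
Only trivial clopens (∅ and X) exist, so (X, τ) is connected.
Compute connected components by grouping points that agree on all clopens:
  component: {x21, x22, x23}
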